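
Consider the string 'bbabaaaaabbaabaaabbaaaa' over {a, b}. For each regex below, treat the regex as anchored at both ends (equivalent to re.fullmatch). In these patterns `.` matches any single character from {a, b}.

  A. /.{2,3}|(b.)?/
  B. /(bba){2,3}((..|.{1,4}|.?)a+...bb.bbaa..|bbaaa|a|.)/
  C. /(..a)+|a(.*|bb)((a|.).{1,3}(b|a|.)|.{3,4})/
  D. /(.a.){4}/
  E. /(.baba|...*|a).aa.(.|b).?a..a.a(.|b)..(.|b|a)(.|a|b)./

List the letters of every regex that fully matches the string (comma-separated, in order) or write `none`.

A → no match
B → no match
C → no match
D → no match
E → match

E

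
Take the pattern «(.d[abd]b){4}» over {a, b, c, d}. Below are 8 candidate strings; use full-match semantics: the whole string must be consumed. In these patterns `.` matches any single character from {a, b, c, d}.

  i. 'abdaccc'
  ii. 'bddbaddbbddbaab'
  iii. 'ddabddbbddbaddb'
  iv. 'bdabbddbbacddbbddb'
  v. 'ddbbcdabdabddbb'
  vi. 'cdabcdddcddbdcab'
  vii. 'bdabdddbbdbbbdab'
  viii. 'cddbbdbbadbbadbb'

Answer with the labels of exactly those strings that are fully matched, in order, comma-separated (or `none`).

vii, viii

i → no match — must end with 'b'
ii → no match
iii → no match
iv → no match
v → no match
vi → no match
vii → match
viii → match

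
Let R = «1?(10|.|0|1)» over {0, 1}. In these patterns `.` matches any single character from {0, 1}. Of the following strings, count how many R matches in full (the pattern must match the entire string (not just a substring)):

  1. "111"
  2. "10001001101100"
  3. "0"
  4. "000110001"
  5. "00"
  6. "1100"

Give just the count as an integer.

1

1. "111" → no match
2 → no match
3. "0" → match
4. "000110001" → no match
5. "00" → no match
6. "1100" → no match
Total matched: 1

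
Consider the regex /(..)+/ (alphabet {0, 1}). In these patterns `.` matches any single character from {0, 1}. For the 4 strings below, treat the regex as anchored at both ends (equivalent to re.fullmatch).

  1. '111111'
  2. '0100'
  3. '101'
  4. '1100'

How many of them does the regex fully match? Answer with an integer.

1 → match
2 → match
3 → no match
4 → match
Total matched: 3

3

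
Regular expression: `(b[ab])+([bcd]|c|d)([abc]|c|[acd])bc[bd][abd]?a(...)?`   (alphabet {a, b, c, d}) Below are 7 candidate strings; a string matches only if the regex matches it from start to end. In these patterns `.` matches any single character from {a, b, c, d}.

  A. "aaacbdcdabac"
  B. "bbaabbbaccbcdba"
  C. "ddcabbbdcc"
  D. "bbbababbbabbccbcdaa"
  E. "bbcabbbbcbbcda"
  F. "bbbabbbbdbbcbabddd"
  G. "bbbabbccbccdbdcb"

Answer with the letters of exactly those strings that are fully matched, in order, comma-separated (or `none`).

A → no match — must start with "b"
B → no match
C → no match — must start with "b"
D → match
E → no match
F → no match
G → no match

D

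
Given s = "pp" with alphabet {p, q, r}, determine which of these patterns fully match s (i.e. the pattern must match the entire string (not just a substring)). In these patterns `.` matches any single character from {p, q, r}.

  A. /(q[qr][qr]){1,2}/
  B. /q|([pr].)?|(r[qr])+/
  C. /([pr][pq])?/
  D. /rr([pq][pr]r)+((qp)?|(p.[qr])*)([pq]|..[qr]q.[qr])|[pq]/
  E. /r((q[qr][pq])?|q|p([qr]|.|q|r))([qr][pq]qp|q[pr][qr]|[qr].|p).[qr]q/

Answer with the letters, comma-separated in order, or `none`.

B, C

A → no match — must start with "q"
B → match
C → match
D → no match
E → no match — must start with "r"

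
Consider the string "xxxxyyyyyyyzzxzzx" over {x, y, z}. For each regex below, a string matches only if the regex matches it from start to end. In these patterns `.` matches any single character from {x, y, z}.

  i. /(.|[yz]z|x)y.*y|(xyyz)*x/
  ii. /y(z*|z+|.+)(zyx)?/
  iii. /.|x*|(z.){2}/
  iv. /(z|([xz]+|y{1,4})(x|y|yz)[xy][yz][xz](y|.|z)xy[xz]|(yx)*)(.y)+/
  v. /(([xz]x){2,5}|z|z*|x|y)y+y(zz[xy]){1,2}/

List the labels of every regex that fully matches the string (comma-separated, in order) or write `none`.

v

i → no match
ii → no match — must start with "y"
iii → no match
iv → no match — must end with "y"
v → match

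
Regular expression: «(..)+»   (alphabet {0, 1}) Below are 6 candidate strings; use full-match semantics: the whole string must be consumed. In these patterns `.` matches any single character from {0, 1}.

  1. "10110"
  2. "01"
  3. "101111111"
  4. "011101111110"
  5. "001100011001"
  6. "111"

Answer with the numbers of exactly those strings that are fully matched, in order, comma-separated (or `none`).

2, 4, 5

1 → no match
2 → match
3 → no match
4 → match
5 → match
6 → no match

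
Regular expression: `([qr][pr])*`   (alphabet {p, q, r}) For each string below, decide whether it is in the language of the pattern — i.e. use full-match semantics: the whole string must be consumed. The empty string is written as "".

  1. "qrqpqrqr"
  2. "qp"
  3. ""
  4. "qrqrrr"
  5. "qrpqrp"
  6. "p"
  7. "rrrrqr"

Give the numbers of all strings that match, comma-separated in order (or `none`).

1. "qrqpqrqr" → match
2. "qp" → match
3. "" → match
4. "qrqrrr" → match
5. "qrpqrp" → no match
6. "p" → no match
7. "rrrrqr" → match

1, 2, 3, 4, 7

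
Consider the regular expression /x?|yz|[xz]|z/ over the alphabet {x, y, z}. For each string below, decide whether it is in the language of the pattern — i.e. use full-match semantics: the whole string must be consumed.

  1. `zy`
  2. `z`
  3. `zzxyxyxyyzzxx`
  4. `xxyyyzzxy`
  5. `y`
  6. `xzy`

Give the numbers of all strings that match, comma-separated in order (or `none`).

1 → no match
2 → match
3 → no match
4 → no match
5 → no match
6 → no match

2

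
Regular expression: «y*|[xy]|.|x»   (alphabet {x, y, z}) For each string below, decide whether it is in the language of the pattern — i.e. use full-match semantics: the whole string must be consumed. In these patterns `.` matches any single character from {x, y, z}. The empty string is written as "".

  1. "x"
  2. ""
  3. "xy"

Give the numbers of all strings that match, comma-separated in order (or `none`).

1, 2

1 → match
2 → match
3 → no match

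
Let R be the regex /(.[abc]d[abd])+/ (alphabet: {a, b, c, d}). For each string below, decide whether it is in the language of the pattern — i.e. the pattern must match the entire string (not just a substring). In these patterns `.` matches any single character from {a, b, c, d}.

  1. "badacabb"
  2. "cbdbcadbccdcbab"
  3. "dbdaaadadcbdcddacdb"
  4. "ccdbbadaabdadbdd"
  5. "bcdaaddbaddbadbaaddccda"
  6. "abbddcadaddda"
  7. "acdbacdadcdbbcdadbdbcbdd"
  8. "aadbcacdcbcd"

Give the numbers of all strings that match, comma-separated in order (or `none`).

1 → no match
2 → no match
3 → no match
4 → match
5 → no match
6 → no match
7 → match
8 → no match

4, 7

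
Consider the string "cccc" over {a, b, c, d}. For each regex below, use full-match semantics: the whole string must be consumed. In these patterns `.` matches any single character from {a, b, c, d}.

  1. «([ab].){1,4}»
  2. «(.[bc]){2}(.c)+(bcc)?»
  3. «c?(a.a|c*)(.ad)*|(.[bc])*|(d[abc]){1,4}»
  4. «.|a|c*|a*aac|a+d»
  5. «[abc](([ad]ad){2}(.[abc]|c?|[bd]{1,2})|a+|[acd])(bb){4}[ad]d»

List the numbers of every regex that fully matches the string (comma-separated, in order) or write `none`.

1 → no match
2 → no match
3 → match
4 → match
5 → no match — must end with "d"

3, 4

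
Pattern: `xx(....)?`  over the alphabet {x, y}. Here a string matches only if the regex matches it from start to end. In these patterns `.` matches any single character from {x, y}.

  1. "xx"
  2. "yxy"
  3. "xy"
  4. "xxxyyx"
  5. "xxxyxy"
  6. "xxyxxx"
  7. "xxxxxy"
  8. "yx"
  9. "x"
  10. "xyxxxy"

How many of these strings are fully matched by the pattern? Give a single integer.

1 → match
2 → no match — must start with "xx"
3 → no match — must start with "xx"
4 → match
5 → match
6 → match
7 → match
8 → no match — must start with "xx"
9 → no match — must start with "xx"
10 → no match — must start with "xx"
Total matched: 5

5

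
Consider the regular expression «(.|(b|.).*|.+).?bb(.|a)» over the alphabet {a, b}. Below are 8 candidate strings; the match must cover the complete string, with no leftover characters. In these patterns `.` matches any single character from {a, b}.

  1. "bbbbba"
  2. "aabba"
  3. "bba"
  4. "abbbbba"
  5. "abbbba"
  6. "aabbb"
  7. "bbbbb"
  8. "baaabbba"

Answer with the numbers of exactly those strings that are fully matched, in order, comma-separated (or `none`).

1, 2, 4, 5, 6, 7, 8

1 → match
2 → match
3 → no match
4 → match
5 → match
6 → match
7 → match
8 → match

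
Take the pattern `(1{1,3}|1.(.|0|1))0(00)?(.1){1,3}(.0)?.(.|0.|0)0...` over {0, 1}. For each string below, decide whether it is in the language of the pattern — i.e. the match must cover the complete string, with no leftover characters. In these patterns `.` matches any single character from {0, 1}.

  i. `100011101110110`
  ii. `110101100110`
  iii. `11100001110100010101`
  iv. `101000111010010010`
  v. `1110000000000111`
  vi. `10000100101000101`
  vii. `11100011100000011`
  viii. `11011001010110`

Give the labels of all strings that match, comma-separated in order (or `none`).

iii, vii, viii

i → no match
ii. `110101100110` → no match
iii → match
iv → no match
v → no match
vi → no match
vii → match
viii → match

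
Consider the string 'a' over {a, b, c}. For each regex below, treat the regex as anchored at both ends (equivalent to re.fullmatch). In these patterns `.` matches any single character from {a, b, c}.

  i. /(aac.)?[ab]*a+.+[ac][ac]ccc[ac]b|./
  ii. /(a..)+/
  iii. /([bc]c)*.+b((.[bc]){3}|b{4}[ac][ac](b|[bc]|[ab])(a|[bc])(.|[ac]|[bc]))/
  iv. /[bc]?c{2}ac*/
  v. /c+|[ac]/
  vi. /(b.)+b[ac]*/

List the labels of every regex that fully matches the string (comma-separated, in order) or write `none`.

i, v

i → match
ii → no match
iii → no match
iv → no match
v → match
vi → no match — must start with 'b'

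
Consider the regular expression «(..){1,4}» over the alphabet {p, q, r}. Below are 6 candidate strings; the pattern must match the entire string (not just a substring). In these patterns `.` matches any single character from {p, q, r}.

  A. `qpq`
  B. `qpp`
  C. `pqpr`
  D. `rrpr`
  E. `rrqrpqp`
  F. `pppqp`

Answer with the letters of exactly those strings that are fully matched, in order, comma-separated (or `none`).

A → no match
B → no match
C → match
D → match
E → no match
F → no match

C, D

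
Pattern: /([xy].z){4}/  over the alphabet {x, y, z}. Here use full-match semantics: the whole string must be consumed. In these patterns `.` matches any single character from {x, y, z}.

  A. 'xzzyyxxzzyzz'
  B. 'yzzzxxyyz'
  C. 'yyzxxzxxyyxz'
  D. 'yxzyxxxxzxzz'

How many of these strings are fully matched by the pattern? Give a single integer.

A → no match
B → no match
C → no match
D → no match
Total matched: 0

0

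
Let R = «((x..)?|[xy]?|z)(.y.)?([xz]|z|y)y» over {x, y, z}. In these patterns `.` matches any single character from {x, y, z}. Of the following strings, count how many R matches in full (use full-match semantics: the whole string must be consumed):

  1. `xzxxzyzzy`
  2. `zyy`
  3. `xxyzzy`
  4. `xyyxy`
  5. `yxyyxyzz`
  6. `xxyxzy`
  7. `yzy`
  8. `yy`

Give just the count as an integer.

6

1 → no match
2 → match
3 → match
4 → match
5 → no match — must end with `y`
6 → match
7 → match
8 → match
Total matched: 6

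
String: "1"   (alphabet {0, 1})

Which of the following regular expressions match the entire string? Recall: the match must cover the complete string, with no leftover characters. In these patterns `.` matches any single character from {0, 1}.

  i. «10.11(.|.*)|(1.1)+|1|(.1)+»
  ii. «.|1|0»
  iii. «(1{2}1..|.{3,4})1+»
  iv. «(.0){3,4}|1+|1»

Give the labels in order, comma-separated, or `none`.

i → match
ii → match
iii → no match
iv → match

i, ii, iv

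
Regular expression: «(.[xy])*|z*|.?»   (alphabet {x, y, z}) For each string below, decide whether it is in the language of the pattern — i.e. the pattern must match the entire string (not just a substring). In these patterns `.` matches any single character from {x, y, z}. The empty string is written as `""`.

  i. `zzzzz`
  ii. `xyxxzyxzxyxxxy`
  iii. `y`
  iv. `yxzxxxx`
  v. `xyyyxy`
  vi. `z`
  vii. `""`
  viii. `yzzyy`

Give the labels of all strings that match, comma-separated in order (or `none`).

i → match
ii → no match
iii → match
iv → no match
v → match
vi → match
vii → match
viii → no match

i, iii, v, vi, vii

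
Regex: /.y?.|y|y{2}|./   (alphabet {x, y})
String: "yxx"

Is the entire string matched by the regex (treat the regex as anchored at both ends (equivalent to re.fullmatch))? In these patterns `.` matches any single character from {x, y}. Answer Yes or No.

No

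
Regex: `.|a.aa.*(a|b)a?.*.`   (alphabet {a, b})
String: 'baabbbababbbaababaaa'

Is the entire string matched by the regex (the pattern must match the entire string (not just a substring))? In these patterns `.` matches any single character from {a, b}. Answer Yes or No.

No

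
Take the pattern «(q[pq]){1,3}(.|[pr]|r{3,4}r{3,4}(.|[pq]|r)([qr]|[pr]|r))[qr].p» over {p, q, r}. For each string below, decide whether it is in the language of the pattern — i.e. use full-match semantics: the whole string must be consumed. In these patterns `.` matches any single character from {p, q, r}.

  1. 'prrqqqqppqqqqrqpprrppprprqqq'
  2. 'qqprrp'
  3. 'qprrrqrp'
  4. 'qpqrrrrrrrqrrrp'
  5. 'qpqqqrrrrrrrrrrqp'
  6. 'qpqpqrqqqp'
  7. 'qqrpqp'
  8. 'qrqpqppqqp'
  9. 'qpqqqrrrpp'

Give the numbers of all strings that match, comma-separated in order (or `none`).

2

1 → no match — must start with 'q'
2 → match
3 → no match
4 → no match
5 → no match
6 → no match
7 → no match
8 → no match
9 → no match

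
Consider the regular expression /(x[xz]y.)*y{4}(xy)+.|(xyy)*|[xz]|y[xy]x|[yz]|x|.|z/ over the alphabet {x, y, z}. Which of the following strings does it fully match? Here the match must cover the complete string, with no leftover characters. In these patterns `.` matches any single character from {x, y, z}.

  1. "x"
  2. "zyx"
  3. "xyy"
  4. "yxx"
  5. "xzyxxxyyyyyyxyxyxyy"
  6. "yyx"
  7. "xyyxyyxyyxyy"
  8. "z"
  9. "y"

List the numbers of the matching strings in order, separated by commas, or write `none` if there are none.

1 → match
2 → no match
3 → match
4 → match
5 → match
6 → match
7 → match
8 → match
9 → match

1, 3, 4, 5, 6, 7, 8, 9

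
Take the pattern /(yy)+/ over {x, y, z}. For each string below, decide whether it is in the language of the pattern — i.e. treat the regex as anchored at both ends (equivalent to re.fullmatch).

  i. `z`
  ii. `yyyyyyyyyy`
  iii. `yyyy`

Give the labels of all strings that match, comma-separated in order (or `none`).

i → no match — must start with `yy`
ii → match
iii → match

ii, iii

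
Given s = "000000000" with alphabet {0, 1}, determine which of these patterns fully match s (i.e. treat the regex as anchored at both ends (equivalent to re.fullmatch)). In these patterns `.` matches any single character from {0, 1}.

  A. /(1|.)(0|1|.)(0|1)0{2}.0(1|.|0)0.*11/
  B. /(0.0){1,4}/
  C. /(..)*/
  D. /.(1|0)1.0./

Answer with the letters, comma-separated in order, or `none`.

B

A → no match — must end with "11"
B → match
C → no match
D → no match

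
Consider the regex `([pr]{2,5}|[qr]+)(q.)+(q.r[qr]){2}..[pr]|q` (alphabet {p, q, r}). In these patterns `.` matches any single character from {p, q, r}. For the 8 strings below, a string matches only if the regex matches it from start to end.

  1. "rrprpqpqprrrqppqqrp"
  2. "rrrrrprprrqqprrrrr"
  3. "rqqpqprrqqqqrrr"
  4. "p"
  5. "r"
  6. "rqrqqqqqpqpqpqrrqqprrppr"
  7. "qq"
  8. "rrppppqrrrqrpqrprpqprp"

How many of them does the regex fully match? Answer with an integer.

1

1 → no match
2 → no match
3 → no match
4 → no match
5 → no match
6 → match
7 → no match
8 → no match
Total matched: 1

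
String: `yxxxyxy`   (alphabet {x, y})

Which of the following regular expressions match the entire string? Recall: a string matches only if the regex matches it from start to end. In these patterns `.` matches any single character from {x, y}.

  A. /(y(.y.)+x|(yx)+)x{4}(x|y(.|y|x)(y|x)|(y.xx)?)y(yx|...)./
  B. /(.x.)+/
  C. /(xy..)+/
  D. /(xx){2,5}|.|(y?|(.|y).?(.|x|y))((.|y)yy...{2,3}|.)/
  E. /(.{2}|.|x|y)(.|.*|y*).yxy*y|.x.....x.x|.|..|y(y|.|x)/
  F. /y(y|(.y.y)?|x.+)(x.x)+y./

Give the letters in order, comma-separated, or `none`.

A → no match
B → no match
C → no match — must start with `xy`
D → no match
E → match
F → no match

E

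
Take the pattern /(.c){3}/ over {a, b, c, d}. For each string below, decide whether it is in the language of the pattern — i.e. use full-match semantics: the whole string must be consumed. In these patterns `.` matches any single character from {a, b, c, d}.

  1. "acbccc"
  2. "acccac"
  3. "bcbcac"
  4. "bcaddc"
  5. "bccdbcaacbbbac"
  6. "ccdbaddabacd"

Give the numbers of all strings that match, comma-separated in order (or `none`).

1 → match
2 → match
3 → match
4 → no match
5 → no match
6 → no match — must end with "c"

1, 2, 3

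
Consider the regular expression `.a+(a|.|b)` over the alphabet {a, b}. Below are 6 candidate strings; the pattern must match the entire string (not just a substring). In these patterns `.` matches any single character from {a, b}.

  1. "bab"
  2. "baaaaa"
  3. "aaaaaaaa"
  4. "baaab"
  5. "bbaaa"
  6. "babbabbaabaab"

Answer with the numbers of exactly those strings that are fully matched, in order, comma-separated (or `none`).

1 → match
2 → match
3 → match
4 → match
5 → no match
6 → no match

1, 2, 3, 4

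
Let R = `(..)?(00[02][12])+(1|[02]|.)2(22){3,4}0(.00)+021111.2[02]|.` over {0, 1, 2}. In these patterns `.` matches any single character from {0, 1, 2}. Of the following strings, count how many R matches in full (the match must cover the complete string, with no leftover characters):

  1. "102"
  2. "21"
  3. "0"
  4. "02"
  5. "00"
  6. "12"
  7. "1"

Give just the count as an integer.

1 → no match
2 → no match
3 → match
4 → no match
5 → no match
6 → no match
7 → match
Total matched: 2

2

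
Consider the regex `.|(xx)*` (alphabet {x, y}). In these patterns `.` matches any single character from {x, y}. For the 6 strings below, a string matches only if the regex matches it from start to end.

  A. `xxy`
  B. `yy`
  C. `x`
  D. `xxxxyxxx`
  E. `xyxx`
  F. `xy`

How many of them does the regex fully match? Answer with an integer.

1

A. `xxy` → no match
B. `yy` → no match
C. `x` → match
D. `xxxxyxxx` → no match
E. `xyxx` → no match
F. `xy` → no match
Total matched: 1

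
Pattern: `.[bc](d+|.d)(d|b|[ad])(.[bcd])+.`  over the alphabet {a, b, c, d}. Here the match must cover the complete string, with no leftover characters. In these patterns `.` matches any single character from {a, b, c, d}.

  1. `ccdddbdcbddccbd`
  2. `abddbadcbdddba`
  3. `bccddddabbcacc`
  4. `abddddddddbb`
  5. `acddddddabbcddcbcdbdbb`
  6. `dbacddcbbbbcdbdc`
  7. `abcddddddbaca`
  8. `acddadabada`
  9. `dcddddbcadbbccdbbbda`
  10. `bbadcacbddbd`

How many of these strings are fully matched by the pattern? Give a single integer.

6

1 → match
2 → match
3 → match
4. `abddddddddbb` → match
5 → match
6 → no match
7 → no match
8. `acddadabada` → match
9 → no match
10. `bbadcacbddbd` → no match
Total matched: 6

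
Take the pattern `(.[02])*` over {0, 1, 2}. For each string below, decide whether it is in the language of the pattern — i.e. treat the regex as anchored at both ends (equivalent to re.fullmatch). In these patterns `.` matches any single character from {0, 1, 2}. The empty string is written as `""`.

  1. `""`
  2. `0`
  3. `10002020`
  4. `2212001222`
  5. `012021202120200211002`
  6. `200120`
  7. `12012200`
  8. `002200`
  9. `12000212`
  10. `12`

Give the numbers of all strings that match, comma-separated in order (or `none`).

1 → match
2 → no match
3 → match
4 → match
5 → no match
6 → no match
7 → no match
8 → match
9 → match
10 → match

1, 3, 4, 8, 9, 10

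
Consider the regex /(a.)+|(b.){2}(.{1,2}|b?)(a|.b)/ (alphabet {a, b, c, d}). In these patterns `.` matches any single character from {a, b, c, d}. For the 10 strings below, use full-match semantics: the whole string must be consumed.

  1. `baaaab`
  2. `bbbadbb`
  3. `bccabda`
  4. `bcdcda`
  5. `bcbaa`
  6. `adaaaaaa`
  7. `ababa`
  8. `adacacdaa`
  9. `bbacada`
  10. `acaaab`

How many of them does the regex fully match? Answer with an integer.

4

1 → no match
2 → match
3 → no match
4 → no match
5 → match
6 → match
7 → no match
8 → no match
9 → no match
10 → match
Total matched: 4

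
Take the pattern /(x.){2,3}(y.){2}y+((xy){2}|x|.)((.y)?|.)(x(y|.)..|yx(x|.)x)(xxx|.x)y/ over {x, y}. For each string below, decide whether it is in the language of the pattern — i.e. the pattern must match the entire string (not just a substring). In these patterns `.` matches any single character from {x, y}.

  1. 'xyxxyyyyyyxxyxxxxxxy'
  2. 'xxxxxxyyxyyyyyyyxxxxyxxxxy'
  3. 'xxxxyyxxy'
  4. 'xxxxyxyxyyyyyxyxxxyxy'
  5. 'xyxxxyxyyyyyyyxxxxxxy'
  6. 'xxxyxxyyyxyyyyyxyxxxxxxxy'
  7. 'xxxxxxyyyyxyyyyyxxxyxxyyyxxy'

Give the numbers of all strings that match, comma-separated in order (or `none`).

1, 4, 6

1 → match
2 → no match
3 → no match
4 → match
5 → no match
6 → match
7 → no match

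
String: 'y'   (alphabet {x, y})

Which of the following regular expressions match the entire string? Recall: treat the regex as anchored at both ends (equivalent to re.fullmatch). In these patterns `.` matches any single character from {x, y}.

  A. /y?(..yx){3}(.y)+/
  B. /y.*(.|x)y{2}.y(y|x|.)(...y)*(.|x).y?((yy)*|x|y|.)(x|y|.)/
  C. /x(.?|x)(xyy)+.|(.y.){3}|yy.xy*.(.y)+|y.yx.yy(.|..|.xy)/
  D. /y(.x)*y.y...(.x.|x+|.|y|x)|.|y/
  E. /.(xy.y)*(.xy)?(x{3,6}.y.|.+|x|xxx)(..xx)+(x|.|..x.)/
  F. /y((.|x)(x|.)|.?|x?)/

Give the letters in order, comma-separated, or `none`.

A → no match
B → no match
C → no match
D → match
E → no match
F → match

D, F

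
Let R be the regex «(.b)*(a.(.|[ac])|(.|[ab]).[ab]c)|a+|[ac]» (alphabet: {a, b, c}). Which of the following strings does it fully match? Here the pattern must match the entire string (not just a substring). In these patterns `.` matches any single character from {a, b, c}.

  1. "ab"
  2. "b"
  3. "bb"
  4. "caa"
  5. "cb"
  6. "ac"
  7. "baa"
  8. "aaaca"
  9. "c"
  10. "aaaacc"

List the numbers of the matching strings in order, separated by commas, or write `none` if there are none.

1 → no match
2 → no match
3 → no match
4 → no match
5 → no match
6 → no match
7 → no match
8 → no match
9 → match
10 → no match

9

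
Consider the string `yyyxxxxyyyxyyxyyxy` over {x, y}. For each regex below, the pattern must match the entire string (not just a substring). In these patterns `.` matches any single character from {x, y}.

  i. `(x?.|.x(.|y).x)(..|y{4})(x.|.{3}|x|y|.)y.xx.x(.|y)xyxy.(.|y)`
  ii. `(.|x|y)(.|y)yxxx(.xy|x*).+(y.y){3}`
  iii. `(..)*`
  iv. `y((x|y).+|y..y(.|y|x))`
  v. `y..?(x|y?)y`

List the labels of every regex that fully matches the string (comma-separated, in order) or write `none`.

ii, iii, iv

i → no match
ii → match
iii → match
iv → match
v → no match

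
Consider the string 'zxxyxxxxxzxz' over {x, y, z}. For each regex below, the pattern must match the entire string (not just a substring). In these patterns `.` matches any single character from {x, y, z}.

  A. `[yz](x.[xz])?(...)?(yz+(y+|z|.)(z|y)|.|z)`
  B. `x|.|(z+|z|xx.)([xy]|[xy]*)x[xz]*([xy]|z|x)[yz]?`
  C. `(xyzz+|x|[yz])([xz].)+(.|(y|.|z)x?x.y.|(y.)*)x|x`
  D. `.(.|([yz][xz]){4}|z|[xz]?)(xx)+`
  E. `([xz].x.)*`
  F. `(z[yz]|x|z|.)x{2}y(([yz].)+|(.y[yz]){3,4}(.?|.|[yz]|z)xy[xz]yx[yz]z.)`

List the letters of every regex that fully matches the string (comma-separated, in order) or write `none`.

B, E

A → no match
B → match
C → no match — must end with 'x'
D → no match — must end with 'xx'
E → match
F → no match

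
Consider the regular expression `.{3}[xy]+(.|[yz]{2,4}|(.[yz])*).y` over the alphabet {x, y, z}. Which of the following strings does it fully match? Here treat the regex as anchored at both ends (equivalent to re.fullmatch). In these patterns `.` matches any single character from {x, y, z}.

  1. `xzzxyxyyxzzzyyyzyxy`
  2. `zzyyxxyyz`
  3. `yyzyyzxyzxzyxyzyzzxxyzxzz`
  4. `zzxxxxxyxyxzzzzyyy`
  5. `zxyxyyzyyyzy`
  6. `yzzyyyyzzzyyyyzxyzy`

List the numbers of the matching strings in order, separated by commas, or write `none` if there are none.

1 → match
2 → no match — must end with `y`
3 → no match — must end with `y`
4 → match
5 → match
6 → match

1, 4, 5, 6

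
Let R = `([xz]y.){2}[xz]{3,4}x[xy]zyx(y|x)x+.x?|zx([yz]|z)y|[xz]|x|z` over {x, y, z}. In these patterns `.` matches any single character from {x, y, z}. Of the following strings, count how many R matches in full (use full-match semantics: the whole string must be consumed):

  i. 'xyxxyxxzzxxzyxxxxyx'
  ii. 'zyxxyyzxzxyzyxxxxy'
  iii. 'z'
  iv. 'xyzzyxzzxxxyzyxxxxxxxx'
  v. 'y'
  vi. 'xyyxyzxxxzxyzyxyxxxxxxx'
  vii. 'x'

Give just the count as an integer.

i → match
ii → match
iii → match
iv → match
v → no match
vi → match
vii → match
Total matched: 6

6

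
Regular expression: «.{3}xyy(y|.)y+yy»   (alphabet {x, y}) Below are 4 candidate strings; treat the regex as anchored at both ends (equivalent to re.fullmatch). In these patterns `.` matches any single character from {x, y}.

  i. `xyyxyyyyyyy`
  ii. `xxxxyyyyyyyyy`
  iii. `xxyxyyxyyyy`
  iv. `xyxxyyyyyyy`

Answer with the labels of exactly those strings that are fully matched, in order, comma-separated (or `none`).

i. `xyyxyyyyyyy` → match
ii → match
iii. `xxyxyyxyyyy` → match
iv. `xyxxyyyyyyy` → match

i, ii, iii, iv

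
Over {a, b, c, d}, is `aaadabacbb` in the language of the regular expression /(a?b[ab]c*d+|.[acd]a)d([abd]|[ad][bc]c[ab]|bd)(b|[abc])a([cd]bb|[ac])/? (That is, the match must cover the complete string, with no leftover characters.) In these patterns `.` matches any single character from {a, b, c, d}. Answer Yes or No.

Yes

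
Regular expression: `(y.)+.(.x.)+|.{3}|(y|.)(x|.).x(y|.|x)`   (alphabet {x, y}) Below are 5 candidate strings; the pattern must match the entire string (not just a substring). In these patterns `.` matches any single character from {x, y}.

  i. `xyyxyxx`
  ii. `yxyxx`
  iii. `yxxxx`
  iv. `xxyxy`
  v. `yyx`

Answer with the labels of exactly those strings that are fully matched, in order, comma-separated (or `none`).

ii, iii, iv, v

i. `xyyxyxx` → no match
ii. `yxyxx` → match
iii. `yxxxx` → match
iv. `xxyxy` → match
v. `yyx` → match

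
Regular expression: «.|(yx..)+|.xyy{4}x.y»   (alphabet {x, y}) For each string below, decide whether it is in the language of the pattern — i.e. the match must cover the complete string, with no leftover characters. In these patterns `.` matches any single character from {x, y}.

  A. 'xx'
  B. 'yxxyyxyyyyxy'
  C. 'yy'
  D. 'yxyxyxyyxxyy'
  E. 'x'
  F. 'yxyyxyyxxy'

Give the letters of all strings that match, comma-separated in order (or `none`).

A → no match
B → no match
C → no match
D → no match
E → match
F → no match

E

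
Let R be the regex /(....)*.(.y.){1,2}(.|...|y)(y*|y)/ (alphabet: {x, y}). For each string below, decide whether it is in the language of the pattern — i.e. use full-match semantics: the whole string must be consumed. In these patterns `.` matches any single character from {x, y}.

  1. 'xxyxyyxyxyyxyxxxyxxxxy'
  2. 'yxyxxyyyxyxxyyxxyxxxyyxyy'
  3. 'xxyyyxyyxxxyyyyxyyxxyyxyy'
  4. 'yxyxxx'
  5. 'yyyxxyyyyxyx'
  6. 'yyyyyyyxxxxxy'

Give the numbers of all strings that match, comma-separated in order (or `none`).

1 → no match
2 → no match
3 → no match
4 → no match
5 → no match
6 → no match

none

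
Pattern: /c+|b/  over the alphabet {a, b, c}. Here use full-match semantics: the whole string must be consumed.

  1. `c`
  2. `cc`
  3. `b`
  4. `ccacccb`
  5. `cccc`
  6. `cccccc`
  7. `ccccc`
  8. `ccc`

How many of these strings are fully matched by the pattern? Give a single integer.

7

1 → match
2 → match
3 → match
4 → no match
5 → match
6 → match
7 → match
8 → match
Total matched: 7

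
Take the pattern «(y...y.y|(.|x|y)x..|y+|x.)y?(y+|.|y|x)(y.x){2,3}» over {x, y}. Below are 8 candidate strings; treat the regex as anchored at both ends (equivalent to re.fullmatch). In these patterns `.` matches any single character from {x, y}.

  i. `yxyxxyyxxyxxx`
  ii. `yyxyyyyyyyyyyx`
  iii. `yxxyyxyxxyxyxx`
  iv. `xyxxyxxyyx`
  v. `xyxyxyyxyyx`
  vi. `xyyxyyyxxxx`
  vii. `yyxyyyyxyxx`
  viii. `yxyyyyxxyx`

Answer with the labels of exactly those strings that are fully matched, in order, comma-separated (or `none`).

none

i → no match
ii → no match
iii → no match
iv. `xyxxyxxyyx` → no match
v. `xyxyxyyxyyx` → no match
vi. `xyyxyyyxxxx` → no match
vii. `yyxyyyyxyxx` → no match
viii. `yxyyyyxxyx` → no match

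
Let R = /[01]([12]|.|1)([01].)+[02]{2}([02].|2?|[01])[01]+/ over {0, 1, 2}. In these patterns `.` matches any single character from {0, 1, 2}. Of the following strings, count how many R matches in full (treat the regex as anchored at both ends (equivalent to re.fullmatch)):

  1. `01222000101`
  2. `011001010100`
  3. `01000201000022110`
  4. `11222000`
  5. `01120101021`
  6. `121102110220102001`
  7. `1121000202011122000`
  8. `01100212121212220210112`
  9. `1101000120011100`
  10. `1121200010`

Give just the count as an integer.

1. `01222000101` → no match
2. `011001010100` → no match
3 → match
4. `11222000` → no match
5. `01120101021` → match
6 → no match
7 → no match
8 → no match
9 → match
10. `1121200010` → no match
Total matched: 3

3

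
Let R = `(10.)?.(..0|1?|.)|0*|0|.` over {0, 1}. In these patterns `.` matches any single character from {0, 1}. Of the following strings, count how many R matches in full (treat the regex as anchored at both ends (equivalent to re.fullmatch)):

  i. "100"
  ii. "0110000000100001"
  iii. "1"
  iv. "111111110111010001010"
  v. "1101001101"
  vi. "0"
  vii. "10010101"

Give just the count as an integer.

2

i → no match
ii → no match
iii → match
iv → no match
v → no match
vi → match
vii → no match
Total matched: 2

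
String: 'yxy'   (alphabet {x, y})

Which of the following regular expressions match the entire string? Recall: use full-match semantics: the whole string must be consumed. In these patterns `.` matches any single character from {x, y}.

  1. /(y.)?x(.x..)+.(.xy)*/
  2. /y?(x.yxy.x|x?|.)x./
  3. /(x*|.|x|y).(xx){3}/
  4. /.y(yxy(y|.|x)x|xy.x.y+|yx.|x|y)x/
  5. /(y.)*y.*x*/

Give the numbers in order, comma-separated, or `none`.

1 → no match
2 → match
3 → no match — must end with 'xx'
4 → no match — must end with 'x'
5 → match

2, 5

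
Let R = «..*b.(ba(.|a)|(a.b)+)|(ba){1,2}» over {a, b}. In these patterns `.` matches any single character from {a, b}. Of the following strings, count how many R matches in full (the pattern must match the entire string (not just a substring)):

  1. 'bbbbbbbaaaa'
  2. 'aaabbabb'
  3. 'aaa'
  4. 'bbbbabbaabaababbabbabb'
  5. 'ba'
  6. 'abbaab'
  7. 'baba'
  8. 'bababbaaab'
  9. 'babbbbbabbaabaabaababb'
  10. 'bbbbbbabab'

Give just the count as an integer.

8

1 → no match
2 → match
3 → no match
4 → match
5 → match
6 → match
7 → match
8 → match
9 → match
10 → match
Total matched: 8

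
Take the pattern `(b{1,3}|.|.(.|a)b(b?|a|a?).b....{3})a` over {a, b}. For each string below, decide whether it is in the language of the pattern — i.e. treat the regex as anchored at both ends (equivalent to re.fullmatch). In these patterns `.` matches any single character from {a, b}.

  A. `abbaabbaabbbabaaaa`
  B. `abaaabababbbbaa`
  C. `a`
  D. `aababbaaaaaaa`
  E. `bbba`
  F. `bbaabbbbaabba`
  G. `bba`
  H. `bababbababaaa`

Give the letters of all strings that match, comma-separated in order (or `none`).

A → no match
B → no match
C. `a` → no match
D → match
E. `bbba` → match
F → no match
G. `bba` → match
H → match

D, E, G, H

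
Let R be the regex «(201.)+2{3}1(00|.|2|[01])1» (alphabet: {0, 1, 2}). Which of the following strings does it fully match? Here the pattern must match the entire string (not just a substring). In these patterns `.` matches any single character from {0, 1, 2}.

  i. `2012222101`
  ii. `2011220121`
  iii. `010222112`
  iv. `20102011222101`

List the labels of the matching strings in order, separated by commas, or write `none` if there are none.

i, iv

i → match
ii → no match
iii → no match — must start with `201`
iv → match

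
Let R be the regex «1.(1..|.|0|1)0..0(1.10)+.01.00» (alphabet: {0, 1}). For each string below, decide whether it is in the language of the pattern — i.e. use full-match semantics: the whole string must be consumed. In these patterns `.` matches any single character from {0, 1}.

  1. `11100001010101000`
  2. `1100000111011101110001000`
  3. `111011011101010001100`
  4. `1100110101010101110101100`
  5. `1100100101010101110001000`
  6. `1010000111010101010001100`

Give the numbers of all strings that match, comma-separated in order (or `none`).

1, 2, 3, 4, 5, 6

1 → match
2 → match
3 → match
4 → match
5 → match
6 → match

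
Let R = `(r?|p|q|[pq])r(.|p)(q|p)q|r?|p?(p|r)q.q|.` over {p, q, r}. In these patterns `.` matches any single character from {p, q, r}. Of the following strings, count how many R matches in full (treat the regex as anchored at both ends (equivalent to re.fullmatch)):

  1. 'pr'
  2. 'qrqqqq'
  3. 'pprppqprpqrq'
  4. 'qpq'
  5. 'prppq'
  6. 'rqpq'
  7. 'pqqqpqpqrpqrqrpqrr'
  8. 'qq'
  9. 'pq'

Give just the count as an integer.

1. 'pr' → no match
2. 'qrqqqq' → no match
3. 'pprppqprpqrq' → no match
4. 'qpq' → no match
5. 'prppq' → match
6. 'rqpq' → match
7 → no match
8. 'qq' → no match
9. 'pq' → no match
Total matched: 2

2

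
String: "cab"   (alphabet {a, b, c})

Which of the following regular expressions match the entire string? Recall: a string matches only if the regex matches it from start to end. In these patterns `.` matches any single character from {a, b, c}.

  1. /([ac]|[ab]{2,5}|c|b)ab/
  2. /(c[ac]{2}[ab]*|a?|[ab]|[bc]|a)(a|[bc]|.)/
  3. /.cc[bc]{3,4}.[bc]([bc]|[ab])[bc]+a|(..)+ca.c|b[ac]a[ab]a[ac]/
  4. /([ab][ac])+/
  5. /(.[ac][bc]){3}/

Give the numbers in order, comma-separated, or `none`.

1

1 → match
2 → no match
3 → no match
4 → no match
5 → no match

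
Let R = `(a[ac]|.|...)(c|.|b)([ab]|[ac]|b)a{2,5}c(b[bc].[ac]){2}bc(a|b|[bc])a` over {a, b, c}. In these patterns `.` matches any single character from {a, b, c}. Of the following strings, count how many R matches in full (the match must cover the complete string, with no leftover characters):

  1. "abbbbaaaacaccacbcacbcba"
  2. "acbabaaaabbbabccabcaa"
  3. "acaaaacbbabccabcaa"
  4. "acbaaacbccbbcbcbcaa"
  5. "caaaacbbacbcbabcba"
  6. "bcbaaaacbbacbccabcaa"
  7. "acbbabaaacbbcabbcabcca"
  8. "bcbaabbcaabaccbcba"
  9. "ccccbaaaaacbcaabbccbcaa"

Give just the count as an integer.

3

1 → no match
2 → no match
3 → no match
4 → no match
5 → match
6 → match
7 → no match
8 → no match
9 → match
Total matched: 3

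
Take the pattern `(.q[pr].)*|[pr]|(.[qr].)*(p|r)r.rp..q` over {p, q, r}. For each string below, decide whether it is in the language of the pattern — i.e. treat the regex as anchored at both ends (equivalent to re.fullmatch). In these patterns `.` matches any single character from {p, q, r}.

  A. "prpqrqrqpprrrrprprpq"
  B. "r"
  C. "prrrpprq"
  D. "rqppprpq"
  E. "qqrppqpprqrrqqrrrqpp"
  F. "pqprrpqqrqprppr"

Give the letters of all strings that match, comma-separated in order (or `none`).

A, B, C, E

A → match
B → match
C → match
D → no match
E → match
F → no match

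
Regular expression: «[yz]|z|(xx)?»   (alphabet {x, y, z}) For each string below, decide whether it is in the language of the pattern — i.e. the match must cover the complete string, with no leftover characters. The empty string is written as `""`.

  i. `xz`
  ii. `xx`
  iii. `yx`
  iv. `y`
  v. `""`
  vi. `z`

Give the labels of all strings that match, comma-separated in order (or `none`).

ii, iv, v, vi

i → no match
ii → match
iii → no match
iv → match
v → match
vi → match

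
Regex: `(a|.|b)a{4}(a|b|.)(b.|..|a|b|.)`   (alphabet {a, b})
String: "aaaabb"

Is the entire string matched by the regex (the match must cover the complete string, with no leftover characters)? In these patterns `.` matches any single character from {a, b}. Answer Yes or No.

No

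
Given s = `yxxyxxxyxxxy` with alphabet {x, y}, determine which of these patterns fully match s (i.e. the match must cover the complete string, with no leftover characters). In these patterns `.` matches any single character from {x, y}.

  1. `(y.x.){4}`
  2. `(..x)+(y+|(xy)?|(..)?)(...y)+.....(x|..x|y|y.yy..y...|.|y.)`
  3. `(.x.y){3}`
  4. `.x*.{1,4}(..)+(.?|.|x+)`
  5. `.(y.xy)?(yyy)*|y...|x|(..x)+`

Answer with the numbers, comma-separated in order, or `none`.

3, 4

1 → no match
2 → no match
3 → match
4 → match
5 → no match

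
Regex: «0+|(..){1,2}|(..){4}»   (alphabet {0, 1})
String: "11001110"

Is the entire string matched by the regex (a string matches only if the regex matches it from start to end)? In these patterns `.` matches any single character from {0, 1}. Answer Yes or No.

Yes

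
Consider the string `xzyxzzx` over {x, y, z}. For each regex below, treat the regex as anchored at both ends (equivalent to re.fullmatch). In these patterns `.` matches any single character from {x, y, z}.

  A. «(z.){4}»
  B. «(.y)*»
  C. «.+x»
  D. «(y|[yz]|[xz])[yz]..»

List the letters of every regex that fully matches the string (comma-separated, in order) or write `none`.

A → no match — must start with `z`
B → no match
C → match
D → no match

C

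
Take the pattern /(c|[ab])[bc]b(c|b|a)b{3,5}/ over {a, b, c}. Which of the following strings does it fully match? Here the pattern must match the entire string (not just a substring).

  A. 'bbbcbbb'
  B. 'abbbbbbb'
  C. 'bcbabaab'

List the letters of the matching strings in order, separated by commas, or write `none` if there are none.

A → match
B → match
C → no match

A, B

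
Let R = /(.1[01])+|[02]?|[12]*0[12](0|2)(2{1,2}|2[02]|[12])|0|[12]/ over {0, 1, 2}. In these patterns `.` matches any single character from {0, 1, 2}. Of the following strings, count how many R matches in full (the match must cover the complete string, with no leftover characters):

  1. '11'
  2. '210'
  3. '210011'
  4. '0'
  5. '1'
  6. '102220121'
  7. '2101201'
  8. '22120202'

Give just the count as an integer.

1 → no match
2 → match
3 → match
4 → match
5 → match
6 → no match
7 → no match
8 → match
Total matched: 5

5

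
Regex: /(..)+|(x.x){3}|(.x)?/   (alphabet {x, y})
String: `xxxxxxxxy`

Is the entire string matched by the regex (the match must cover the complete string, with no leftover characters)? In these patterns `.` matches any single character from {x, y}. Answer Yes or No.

No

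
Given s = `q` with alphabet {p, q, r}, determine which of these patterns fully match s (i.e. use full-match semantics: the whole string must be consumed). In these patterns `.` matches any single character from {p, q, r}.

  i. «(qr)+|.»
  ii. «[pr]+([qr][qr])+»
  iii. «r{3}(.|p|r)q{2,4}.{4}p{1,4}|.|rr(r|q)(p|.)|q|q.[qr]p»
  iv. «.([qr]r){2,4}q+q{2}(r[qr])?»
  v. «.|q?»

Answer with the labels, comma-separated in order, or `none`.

i, iii, v

i → match
ii → no match
iii → match
iv → no match
v → match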